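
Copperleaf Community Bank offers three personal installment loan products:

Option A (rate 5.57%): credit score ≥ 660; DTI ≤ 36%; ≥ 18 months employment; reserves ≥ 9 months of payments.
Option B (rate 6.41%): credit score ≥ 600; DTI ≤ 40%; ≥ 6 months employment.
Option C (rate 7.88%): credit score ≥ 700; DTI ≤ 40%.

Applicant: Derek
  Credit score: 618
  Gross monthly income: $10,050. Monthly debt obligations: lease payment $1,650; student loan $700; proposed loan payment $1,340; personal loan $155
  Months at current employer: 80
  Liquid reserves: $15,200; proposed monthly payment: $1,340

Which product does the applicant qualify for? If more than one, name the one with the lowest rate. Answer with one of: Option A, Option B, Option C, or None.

Option B

Total debts = (1,650 + 700 + 1,340 + 155) = 3,845; DTI = 3,845/10,050 = 38.3%.
Reserves = 15,200/1,340 = 11.3 months.
Option A: score 618 < 660; DTI 38.3% > 36%; employment 80 ≥ 18 mo; reserves 11.3 ≥ 9 mo → does not qualify.
Option B: score 618 ≥ 600; DTI 38.3% ≤ 40%; employment 80 ≥ 6 mo → qualifies.
Option C: score 618 < 700; DTI 38.3% ≤ 40% → does not qualify.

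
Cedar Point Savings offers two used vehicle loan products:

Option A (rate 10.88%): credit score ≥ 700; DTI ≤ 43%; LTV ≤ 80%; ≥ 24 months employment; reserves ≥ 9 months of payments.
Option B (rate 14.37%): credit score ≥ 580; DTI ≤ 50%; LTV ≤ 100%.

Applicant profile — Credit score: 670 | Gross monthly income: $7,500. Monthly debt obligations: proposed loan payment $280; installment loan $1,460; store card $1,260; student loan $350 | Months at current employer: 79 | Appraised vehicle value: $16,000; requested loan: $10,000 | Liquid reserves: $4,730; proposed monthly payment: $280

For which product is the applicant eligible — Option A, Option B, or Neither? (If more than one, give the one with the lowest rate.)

Total debts = (280 + 1,460 + 1,260 + 350) = 3,350; DTI = 3,350/7,500 = 44.7%.
LTV = 10,000/16,000 = 62.5%.
Reserves = 4,730/280 = 16.9 months.
Option A: score 670 < 700; DTI 44.7% > 43%; LTV 62.5% ≤ 80%; employment 79 ≥ 24 mo; reserves 16.9 ≥ 9 mo → does not qualify.
Option B: score 670 ≥ 580; DTI 44.7% ≤ 50%; LTV 62.5% ≤ 100% → qualifies.

Option B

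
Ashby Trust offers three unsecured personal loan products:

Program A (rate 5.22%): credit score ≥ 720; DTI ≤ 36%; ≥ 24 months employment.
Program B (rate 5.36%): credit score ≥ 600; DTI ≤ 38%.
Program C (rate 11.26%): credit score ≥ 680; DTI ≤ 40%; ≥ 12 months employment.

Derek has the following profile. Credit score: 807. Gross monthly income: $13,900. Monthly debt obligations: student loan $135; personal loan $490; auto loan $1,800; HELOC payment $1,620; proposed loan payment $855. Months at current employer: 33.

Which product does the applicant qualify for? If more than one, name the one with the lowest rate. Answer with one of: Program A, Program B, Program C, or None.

Program A

Total debts = (135 + 490 + 1,800 + 1,620 + 855) = 4,900; DTI = 4,900/13,900 = 35.3%.
Program A: score 807 ≥ 720; DTI 35.3% ≤ 36%; employment 33 ≥ 24 mo → qualifies.
Program B: score 807 ≥ 600; DTI 35.3% ≤ 38% → qualifies.
Program C: score 807 ≥ 680; DTI 35.3% ≤ 40%; employment 33 ≥ 12 mo → qualifies.
Qualifying: Program A, Program B, Program C. Lowest rate is 5.22% → Program A.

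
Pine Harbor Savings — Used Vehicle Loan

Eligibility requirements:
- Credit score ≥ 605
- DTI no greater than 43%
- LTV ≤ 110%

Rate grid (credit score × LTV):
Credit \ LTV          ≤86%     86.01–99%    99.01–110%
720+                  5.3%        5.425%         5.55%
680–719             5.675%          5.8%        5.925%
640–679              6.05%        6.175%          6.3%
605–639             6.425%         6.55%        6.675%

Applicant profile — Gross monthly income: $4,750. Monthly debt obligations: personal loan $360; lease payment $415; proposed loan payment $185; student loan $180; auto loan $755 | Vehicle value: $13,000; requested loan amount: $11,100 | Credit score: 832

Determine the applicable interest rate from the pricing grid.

5.3%

Credit score 832 ≥ 605; Total monthly debts = (360 + 415 + 185 + 180 + 755) = 1,895. Debt-to-income = 1,895/4,750 = 39.9% — meets 43% limit
LTV = 11,100/13,000 = 85.4% ≤ 110%
Score 832 is in the 720+ band; LTV 85.4% is in the ≤86% band → 5.3%.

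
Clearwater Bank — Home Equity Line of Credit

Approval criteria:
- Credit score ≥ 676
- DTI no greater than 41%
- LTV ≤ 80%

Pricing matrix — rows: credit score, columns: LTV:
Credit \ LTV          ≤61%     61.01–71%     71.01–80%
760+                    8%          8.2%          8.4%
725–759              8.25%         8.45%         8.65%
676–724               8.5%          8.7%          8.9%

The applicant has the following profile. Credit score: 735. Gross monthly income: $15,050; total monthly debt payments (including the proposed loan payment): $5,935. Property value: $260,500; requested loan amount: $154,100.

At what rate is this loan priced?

8.25%

Credit score 735 ≥ 676; DTI: 5,935 ÷ 15,050 = 39.4%, within the 41% cap
LTV = 154,100/260,500 = 59.2% ≤ 80%
Credit 735 → row 725–759; LTV 59.2% → column ≤61%. Grid cell → 8.25%.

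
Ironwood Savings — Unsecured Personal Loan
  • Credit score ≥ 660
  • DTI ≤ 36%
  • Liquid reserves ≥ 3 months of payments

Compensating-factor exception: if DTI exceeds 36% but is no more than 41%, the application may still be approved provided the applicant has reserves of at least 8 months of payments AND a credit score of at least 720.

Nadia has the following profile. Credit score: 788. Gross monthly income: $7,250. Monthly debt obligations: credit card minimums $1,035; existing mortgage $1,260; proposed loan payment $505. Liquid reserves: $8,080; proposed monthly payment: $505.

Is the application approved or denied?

Credit score 788 ≥ 660 (meets base)
Total debts = (1,035 + 1,260 + 505) = 2,800. DTI: 2,800 ÷ 7,250 = 38.6%, over the 36% base limit.
Reserves = 8,080/505 = 16.0 months ≥ 3
DTI 38.6% is within the 36%–41% exception band; checking compensating factors.
Reserves 16.0 ≥ 8 months; credit score 788 ≥ 720.
Both override conditions satisfied; DTI exception granted.

Approved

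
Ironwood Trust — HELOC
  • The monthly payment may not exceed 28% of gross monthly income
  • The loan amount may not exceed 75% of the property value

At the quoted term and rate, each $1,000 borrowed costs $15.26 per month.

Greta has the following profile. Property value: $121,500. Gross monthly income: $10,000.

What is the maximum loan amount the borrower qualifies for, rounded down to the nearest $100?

$91,100

Payment cap: 28% × $10,000 = $2,800/month.
At $15.26 per $1,000, that supports 2,800/15.26 × 1,000 ≈ $183,486 → $183,400.
LTV cap: 75% × $121,500 = $91,125 → $91,100.
Binding constraint: loan-to-value.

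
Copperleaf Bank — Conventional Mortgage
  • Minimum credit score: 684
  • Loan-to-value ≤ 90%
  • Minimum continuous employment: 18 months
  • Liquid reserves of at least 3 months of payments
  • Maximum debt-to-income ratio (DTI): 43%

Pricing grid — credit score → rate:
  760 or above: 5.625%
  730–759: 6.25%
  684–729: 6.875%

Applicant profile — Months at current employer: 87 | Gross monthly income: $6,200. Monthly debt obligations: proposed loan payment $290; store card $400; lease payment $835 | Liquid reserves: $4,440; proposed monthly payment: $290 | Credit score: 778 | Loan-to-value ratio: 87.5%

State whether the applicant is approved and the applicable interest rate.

Credit score 778 ≥ 684 (meets minimum)
Liquid reserves cover 4,440/290 = 15.3 months — ≥ 3 required
Total monthly debts = (290 + 400 + 835) = 1,525. DTI: 1,525 ÷ 6,200 = 24.6%, within the 43% cap
LTV 87.5% — within 90%
Employment 87 ≥ 18 months
All requirements met. Score 778 falls in the 760 or above tier → 5.625%.

Approved at 5.625%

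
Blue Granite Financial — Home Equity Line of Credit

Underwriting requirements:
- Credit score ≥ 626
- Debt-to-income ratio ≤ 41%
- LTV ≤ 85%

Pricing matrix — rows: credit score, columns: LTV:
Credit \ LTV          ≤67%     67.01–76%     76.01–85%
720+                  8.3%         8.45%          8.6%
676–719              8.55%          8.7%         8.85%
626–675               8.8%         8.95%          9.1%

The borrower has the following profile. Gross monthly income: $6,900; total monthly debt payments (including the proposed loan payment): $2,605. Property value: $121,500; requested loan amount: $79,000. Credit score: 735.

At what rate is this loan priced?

Credit score 735 ≥ 626; DTI = 2,605/6,900 = 37.8% ≤ 41%
LTV: 79,000 ÷ 121,500 = 65%, within 85% cap
Score 735 is in the 720+ band; LTV 65% is in the ≤67% band → 8.3%.

8.3%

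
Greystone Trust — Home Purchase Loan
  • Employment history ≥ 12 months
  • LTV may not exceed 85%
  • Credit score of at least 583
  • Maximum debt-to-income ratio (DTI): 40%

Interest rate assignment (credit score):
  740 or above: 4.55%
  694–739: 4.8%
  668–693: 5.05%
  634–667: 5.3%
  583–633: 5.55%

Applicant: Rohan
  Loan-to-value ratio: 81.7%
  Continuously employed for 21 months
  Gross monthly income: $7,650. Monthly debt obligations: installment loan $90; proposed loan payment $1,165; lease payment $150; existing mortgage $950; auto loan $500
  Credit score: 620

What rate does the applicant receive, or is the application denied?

Approved at 5.55%

Credit score 620 ≥ 583 (meets minimum)
Employment 21 ≥ 12 months
Total monthly debts = (90 + 1,165 + 150 + 950 + 500) = 2,855. DTI = 2,855/7,650 = 37.3% ≤ 40%
LTV 81.7% ≤ 85%
All requirements met. Score 620 falls in the 583–633 tier → 5.55%.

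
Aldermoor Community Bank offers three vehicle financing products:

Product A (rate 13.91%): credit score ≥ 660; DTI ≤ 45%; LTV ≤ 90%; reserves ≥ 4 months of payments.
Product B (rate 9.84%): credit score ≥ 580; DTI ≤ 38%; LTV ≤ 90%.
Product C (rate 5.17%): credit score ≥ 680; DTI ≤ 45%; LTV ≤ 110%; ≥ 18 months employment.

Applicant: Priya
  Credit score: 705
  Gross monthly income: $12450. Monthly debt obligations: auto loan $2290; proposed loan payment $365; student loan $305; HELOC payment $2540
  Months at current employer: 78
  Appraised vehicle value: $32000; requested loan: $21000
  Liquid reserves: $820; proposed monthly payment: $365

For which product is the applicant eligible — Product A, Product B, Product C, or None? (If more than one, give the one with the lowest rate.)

Total debts = (2,290 + 365 + 305 + 2,540) = 5,500; DTI = 5,500/12,450 = 44.2%.
LTV = 21,000/32,000 = 65.6%.
Reserves = 820/365 = 2.2 months.
Product A: score 705 ≥ 660; DTI 44.2% ≤ 45%; LTV 65.6% ≤ 90%; reserves 2.2 < 4 mo → does not qualify.
Product B: score 705 ≥ 580; DTI 44.2% > 38%; LTV 65.6% ≤ 90% → does not qualify.
Product C: score 705 ≥ 680; DTI 44.2% ≤ 45%; LTV 65.6% ≤ 110%; employment 78 ≥ 18 mo → qualifies.

Product C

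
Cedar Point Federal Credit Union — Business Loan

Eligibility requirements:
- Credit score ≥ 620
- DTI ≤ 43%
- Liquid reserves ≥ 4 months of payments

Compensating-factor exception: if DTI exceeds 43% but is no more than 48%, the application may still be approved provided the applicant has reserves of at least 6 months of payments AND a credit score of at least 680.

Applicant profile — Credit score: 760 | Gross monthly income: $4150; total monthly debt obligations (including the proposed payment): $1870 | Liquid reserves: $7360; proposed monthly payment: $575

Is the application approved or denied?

Credit score 760 ≥ 620 (meets base)
DTI = 1,870/4,150 = 45.1% > 43% — standard DTI limit exceeded.
Reserves: 7,360 ÷ 575 = 12.8 months (meets 4-month minimum)
45.1% falls in the override range (43%–48%), so the compensating-factor test applies.
Override check — reserves: 12.8 mo (ok); score: 760 (ok).
Both override conditions satisfied; DTI exception granted.

Approved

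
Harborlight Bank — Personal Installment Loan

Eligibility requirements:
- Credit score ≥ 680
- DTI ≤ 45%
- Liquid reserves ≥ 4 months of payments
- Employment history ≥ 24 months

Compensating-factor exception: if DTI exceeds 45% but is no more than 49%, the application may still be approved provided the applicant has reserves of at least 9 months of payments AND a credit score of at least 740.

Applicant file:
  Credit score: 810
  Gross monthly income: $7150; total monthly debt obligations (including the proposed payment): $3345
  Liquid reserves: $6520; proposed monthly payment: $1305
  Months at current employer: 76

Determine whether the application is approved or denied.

Credit score 810 ≥ 680 (meets base)
DTI: 3,345 ÷ 7,150 = 46.8%, over the 45% base limit.
Reserves: 6,520 ÷ 1,305 = 5.0 months (meets 4-month minimum)
Employment 76 ≥ 24 months
46.8% falls in the override range (45%–49%), so the compensating-factor test applies.
Reserves 5.0 < 9 months; credit score 810 ≥ 740.
Override conditions not both satisfied; exception does not apply.

Denied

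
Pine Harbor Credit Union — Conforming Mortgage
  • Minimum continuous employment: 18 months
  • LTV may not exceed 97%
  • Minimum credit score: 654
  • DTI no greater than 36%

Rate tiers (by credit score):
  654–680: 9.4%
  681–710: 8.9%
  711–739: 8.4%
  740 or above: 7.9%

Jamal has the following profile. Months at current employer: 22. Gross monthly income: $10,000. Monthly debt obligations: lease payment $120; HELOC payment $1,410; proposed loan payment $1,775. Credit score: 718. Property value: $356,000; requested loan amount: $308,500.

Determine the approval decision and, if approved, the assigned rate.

Credit score 718 ≥ 654 (meets minimum)
Employment 22 ≥ 18 months
Total monthly debts = (120 + 1,410 + 1,775) = 3,305. DTI = 3,305/10,000 = 33% ≤ 36%
LTV = 308,500/356,000 = 86.7% ≤ 97%
All requirements met. Score 718 falls in the 711–739 tier → 8.4%.

Approved at 8.4%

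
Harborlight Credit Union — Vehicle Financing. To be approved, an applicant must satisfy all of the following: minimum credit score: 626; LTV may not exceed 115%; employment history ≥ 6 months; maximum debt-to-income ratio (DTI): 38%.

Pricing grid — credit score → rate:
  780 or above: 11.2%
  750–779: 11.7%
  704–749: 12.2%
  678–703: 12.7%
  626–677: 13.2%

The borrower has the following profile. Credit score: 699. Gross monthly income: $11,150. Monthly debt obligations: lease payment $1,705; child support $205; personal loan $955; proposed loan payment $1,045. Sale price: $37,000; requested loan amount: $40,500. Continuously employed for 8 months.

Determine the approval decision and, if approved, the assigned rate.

Approved at 12.7%

Credit score 699 ≥ 626 (meets minimum)
Loan-to-value = 40,500/37,000 = 109.5% — pass (115% max)
Total monthly debts = (1,705 + 205 + 955 + 1,045) = 3,910. DTI = 3,910/11,150 = 35.1% ≤ 38%
Employment 8 ≥ 6 months
All requirements met. Score 699 falls in the 678–703 tier → 12.7%.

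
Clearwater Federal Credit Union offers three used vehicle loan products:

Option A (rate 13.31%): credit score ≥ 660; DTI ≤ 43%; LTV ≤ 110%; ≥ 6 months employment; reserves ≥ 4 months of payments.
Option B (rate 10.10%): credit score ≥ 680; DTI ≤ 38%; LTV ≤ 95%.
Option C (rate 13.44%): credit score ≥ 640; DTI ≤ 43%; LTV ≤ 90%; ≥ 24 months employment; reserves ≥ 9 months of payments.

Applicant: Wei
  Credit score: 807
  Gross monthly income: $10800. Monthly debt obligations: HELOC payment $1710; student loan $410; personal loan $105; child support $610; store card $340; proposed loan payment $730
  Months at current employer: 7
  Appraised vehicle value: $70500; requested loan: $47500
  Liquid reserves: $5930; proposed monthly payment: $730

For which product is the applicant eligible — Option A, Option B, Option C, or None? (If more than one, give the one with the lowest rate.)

Option B

Total debts = (1,710 + 410 + 105 + 610 + 340 + 730) = 3,905; DTI = 3,905/10,800 = 36.2%.
LTV = 47,500/70,500 = 67.4%.
Reserves = 5,930/730 = 8.1 months.
Option A: score 807 ≥ 660; DTI 36.2% ≤ 43%; LTV 67.4% ≤ 110%; employment 7 ≥ 6 mo; reserves 8.1 ≥ 4 mo → qualifies.
Option B: score 807 ≥ 680; DTI 36.2% ≤ 38%; LTV 67.4% ≤ 95% → qualifies.
Option C: score 807 ≥ 640; DTI 36.2% ≤ 43%; LTV 67.4% ≤ 90%; employment 7 < 24 mo; reserves 8.1 < 9 mo → does not qualify.
Qualifying: Option A, Option B. Lowest rate is 10.10% → Option B.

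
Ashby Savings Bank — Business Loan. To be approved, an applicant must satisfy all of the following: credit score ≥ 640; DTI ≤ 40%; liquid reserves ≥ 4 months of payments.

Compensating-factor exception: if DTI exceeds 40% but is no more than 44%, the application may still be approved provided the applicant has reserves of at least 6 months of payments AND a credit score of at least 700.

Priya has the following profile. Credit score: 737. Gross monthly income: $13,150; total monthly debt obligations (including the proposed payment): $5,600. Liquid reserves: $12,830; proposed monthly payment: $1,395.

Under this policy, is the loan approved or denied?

Approved

Credit score 737 ≥ 640 (meets base)
DTI: 5,600 ÷ 13,150 = 42.6%, over the 40% base limit.
Liquid reserves cover 12,830/1,395 = 9.2 months — ≥ 4 required
DTI 42.6% is within the 40%–44% exception band; checking compensating factors.
Override check — reserves: 9.2 mo (ok); score: 737 (ok).
Both compensating conditions met → exception applies.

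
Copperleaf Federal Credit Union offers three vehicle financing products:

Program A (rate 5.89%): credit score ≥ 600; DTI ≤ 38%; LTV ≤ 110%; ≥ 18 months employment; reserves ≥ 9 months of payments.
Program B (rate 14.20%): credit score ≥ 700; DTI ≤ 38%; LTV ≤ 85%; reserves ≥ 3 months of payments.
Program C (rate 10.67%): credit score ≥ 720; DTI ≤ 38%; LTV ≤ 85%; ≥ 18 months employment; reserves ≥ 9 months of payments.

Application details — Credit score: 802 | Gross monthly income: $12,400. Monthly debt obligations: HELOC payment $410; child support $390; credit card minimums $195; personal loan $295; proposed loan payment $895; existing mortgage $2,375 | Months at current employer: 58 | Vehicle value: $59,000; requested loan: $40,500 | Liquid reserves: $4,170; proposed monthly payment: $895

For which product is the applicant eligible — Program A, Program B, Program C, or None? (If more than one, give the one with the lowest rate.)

Program B

Total debts = (410 + 390 + 195 + 295 + 895 + 2,375) = 4,560; DTI = 4,560/12,400 = 36.8%.
LTV = 40,500/59,000 = 68.6%.
Reserves = 4,170/895 = 4.7 months.
Program A: score 802 ≥ 600; DTI 36.8% ≤ 38%; LTV 68.6% ≤ 110%; employment 58 ≥ 18 mo; reserves 4.7 < 9 mo → does not qualify.
Program B: score 802 ≥ 700; DTI 36.8% ≤ 38%; LTV 68.6% ≤ 85%; reserves 4.7 ≥ 3 mo → qualifies.
Program C: score 802 ≥ 720; DTI 36.8% ≤ 38%; LTV 68.6% ≤ 85%; employment 58 ≥ 18 mo; reserves 4.7 < 9 mo → does not qualify.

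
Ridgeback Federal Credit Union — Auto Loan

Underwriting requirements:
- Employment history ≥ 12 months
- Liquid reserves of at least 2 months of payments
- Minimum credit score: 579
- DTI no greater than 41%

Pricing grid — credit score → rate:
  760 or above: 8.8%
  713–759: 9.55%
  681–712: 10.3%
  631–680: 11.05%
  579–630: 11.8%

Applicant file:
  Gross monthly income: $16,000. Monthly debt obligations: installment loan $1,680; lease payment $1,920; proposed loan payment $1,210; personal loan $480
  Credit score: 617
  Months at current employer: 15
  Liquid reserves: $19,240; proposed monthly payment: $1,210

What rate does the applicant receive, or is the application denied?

Credit score 617 ≥ 579 (meets minimum)
Reserves = 19,240/1,210 = 15.9 months ≥ 2
Employment 15 ≥ 12 months
Total monthly debts = (1,680 + 1,920 + 1,210 + 480) = 5,290. DTI = 5,290/16,000 = 33.1% ≤ 41%
All requirements met. Score 617 falls in the 579–630 tier → 11.8%.

Approved at 11.8%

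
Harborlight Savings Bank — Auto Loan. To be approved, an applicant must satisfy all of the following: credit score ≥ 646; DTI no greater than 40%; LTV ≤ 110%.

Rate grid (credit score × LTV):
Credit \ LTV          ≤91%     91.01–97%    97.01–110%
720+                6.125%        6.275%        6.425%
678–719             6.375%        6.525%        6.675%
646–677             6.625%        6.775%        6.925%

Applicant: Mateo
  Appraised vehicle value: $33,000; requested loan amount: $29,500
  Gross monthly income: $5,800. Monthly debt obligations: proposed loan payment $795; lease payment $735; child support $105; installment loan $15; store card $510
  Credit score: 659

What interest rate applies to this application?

Credit score 659 ≥ 646; Total monthly debts = (795 + 735 + 105 + 15 + 510) = 2,160. Debt-to-income = 2,160/5,800 = 37.2% — meets 40% limit
LTV = 29,500/33,000 = 89.4% ≤ 110%
Row: 659 falls in 646–677. Column: 89.4% falls in ≤91%. Rate = 6.625%.

6.625%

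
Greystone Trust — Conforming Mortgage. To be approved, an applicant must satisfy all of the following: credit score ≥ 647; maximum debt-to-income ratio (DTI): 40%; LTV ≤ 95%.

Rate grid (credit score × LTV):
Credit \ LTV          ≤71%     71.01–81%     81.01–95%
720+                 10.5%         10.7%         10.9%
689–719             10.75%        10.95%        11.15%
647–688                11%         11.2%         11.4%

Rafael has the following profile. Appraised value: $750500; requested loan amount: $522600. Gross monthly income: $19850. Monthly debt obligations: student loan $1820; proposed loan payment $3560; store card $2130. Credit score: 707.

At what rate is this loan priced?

Credit score 707 ≥ 647; Total monthly debts = (1,820 + 3,560 + 2,130) = 7,510. DTI: 7,510 ÷ 19,850 = 37.8%, within the 40% cap
LTV = 522,600/750,500 = 69.6% ≤ 95%
Row: 707 falls in 689–719. Column: 69.6% falls in ≤71%. Rate = 10.75%.

10.75%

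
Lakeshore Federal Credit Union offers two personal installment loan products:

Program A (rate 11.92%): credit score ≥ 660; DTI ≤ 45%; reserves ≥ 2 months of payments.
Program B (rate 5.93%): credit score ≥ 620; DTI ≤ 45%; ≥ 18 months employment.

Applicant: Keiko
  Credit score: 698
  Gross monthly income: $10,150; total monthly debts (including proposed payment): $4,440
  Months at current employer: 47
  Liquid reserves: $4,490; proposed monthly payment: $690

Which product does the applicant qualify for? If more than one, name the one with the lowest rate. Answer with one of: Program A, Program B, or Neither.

DTI = 4,440/10,150 = 43.7%.
Reserves = 4,490/690 = 6.5 months.
Program A: score 698 ≥ 660; DTI 43.7% ≤ 45%; reserves 6.5 ≥ 2 mo → qualifies.
Program B: score 698 ≥ 620; DTI 43.7% ≤ 45%; employment 47 ≥ 18 mo → qualifies.
Qualifying: Program A, Program B. Lowest rate is 5.93% → Program B.

Program B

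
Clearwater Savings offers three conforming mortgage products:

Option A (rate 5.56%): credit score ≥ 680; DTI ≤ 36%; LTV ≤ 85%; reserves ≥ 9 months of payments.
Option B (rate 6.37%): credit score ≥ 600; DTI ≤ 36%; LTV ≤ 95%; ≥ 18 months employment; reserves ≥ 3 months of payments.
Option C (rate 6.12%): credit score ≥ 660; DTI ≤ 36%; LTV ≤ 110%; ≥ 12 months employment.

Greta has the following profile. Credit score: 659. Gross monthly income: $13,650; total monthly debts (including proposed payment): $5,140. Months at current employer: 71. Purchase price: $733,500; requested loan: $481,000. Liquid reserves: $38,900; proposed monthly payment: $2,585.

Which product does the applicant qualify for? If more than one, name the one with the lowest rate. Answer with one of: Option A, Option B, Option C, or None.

None

DTI = 5,140/13,650 = 37.7%.
LTV = 481,000/733,500 = 65.6%.
Reserves = 38,900/2,585 = 15.0 months.
Option A: score 659 < 680; DTI 37.7% > 36%; LTV 65.6% ≤ 85%; reserves 15.0 ≥ 9 mo → does not qualify.
Option B: score 659 ≥ 600; DTI 37.7% > 36%; LTV 65.6% ≤ 95%; employment 71 ≥ 18 mo; reserves 15.0 ≥ 3 mo → does not qualify.
Option C: score 659 < 660; DTI 37.7% > 36%; LTV 65.6% ≤ 110%; employment 71 ≥ 12 mo → does not qualify.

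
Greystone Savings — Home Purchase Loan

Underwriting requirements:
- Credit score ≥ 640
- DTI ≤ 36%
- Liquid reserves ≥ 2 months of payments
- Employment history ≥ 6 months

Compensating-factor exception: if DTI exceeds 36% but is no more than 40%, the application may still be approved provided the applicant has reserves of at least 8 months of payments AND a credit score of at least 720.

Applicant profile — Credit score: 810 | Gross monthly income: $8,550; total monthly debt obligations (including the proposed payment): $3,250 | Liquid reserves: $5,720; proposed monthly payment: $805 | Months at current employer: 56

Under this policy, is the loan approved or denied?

Denied

Credit score 810 ≥ 640 (meets base)
DTI: 3,250 ÷ 8,550 = 38%, over the 36% base limit.
Reserves = 5,720/805 = 7.1 months ≥ 2
Employment 56 ≥ 6 months
38% falls in the override range (36%–40%), so the compensating-factor test applies.
Override check — reserves: 7.1 mo (short of 8); score: 810 (ok).
Compensating-factor requirement not fully met.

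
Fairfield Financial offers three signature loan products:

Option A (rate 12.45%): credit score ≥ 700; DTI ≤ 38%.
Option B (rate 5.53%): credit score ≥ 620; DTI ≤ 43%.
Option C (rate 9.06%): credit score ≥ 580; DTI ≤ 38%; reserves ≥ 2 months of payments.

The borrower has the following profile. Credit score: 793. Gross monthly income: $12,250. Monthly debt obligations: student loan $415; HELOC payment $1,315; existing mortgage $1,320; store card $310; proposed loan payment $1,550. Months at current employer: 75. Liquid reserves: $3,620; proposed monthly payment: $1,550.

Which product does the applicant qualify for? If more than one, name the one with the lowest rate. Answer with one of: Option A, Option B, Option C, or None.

Option B

Total debts = (415 + 1,315 + 1,320 + 310 + 1,550) = 4,910; DTI = 4,910/12,250 = 40.1%.
Reserves = 3,620/1,550 = 2.3 months.
Option A: score 793 ≥ 700; DTI 40.1% > 38% → does not qualify.
Option B: score 793 ≥ 620; DTI 40.1% ≤ 43% → qualifies.
Option C: score 793 ≥ 580; DTI 40.1% > 38%; reserves 2.3 ≥ 2 mo → does not qualify.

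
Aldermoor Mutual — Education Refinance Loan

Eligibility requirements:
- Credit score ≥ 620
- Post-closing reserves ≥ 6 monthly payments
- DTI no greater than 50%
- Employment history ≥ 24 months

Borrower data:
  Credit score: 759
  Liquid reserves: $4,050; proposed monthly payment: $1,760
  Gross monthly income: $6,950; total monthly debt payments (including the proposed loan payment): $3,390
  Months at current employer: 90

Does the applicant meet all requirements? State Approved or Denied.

Denied

Credit score 759 ≥ 620 (meets)
Liquid reserves cover 4,050/1,760 = 2.3 months — < 6 required
DTI = 3,390/6,950 = 48.8% ≤ 50%
Employment 90 ≥ 24 months
Fails on reserves.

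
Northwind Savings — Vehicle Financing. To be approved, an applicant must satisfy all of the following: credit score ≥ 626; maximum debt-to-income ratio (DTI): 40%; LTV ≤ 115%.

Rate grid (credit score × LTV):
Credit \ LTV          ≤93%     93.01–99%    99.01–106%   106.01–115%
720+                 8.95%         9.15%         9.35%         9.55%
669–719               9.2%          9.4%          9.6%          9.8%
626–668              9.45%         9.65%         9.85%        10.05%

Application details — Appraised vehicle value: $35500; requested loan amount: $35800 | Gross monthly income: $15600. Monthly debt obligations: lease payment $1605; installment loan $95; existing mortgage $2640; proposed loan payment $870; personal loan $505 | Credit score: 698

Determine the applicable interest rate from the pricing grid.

9.6%

Credit score 698 ≥ 626; Total monthly debts = (1,605 + 95 + 2,640 + 870 + 505) = 5,715. DTI: 5,715 ÷ 15,600 = 36.6%, within the 40% cap
LTV: 35,800 ÷ 35,500 = 100.8%, within 115% cap
Credit 698 → row 669–719; LTV 100.8% → column 99.01–106%. Grid cell → 9.6%.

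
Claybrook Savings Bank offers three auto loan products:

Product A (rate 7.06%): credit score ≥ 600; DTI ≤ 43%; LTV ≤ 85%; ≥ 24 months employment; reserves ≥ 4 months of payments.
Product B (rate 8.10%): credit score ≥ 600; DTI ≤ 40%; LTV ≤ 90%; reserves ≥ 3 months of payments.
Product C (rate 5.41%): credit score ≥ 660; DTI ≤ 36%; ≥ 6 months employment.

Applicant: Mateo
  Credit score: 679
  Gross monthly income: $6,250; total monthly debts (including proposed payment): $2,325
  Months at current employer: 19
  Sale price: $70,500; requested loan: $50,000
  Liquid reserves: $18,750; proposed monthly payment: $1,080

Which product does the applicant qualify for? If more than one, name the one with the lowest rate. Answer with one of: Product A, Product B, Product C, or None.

Product B

DTI = 2,325/6,250 = 37.2%.
LTV = 50,000/70,500 = 70.9%.
Reserves = 18,750/1,080 = 17.4 months.
Product A: score 679 ≥ 600; DTI 37.2% ≤ 43%; LTV 70.9% ≤ 85%; employment 19 < 24 mo; reserves 17.4 ≥ 4 mo → does not qualify.
Product B: score 679 ≥ 600; DTI 37.2% ≤ 40%; LTV 70.9% ≤ 90%; reserves 17.4 ≥ 3 mo → qualifies.
Product C: score 679 ≥ 660; DTI 37.2% > 36%; employment 19 ≥ 6 mo → does not qualify.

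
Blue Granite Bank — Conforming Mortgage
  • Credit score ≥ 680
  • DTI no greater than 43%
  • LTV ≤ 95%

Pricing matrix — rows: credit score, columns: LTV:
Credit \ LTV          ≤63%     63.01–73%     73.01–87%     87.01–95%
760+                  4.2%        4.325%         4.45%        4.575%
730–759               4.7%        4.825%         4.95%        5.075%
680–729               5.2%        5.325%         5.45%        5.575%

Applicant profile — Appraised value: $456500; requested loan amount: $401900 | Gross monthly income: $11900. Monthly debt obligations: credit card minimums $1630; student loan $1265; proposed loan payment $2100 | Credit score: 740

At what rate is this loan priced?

5.075%

Credit score 740 ≥ 680; Total monthly debts = (1,630 + 1,265 + 2,100) = 4,995. DTI: 4,995 ÷ 11,900 = 42%, within the 43% cap
LTV = 401,900/456,500 = 88% ≤ 95%
Credit 740 → row 730–759; LTV 88% → column 87.01–95%. Grid cell → 5.075%.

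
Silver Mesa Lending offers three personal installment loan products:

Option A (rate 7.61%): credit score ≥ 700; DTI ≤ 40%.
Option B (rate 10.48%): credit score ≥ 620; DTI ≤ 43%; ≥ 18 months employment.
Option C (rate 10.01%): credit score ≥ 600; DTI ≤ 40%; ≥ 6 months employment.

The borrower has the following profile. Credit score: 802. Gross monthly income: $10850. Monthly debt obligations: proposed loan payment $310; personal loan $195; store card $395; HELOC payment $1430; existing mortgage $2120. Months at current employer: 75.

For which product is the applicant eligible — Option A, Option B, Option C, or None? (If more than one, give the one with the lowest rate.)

Total debts = (310 + 195 + 395 + 1,430 + 2,120) = 4,450; DTI = 4,450/10,850 = 41%.
Option A: score 802 ≥ 700; DTI 41% > 40% → does not qualify.
Option B: score 802 ≥ 620; DTI 41% ≤ 43%; employment 75 ≥ 18 mo → qualifies.
Option C: score 802 ≥ 600; DTI 41% > 40%; employment 75 ≥ 6 mo → does not qualify.

Option B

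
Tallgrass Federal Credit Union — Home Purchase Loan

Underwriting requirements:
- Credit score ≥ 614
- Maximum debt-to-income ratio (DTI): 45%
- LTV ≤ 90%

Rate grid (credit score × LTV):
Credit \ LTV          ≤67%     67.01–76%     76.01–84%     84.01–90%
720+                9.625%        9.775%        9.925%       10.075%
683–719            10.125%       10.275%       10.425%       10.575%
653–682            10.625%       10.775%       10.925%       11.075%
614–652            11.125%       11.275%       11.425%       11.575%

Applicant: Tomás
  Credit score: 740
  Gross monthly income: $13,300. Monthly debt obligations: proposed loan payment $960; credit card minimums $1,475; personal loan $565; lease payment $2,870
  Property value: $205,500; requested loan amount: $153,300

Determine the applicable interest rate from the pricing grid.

9.775%

Credit score 740 ≥ 614; Total monthly debts = (960 + 1,475 + 565 + 2,870) = 5,870. DTI: 5,870 ÷ 13,300 = 44.1%, within the 45% cap
Loan-to-value = 153,300/205,500 = 74.6% — pass (90% max)
Row: 740 falls in 720+. Column: 74.6% falls in 67.01–76%. Rate = 9.775%.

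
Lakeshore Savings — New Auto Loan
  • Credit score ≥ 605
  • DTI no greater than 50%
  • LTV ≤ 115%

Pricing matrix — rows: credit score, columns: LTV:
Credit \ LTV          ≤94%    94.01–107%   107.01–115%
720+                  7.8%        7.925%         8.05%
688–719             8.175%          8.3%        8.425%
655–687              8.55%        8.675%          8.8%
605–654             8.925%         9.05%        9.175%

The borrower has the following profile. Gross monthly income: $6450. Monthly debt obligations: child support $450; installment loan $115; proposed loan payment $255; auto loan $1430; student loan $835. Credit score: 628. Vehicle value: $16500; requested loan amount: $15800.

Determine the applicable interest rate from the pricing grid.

Credit score 628 ≥ 605; Total monthly debts = (450 + 115 + 255 + 1,430 + 835) = 3,085. Debt-to-income = 3,085/6,450 = 47.8% — meets 50% limit
LTV = 15,800/16,500 = 95.8% ≤ 115%
Row: 628 falls in 605–654. Column: 95.8% falls in 94.01–107%. Rate = 9.05%.

9.05%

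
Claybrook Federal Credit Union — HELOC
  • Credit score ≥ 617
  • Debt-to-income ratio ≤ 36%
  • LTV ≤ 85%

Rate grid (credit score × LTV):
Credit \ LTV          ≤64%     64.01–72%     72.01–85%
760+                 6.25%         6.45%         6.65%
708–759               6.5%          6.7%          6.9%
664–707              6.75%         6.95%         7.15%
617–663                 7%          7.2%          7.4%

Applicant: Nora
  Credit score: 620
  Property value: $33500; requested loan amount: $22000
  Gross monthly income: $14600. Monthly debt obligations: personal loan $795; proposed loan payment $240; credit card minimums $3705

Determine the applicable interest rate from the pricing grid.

Credit score 620 ≥ 617; Total monthly debts = (795 + 240 + 3,705) = 4,740. DTI: 4,740 ÷ 14,600 = 32.5%, within the 36% cap
LTV: 22,000 ÷ 33,500 = 65.7%, within 85% cap
Score 620 is in the 617–663 band; LTV 65.7% is in the 64.01–72% band → 7.2%.

7.2%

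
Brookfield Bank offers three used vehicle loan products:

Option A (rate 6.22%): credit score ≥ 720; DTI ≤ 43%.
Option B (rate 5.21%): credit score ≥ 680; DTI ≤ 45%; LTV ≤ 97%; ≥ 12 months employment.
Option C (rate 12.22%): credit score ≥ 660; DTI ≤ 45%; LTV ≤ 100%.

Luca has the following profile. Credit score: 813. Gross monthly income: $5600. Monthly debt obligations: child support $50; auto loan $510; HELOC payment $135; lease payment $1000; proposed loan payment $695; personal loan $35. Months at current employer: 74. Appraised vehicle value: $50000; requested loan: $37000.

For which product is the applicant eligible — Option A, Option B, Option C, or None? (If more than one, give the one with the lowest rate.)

Total debts = (50 + 510 + 135 + 1,000 + 695 + 35) = 2,425; DTI = 2,425/5,600 = 43.3%.
LTV = 37,000/50,000 = 74%.
Option A: score 813 ≥ 720; DTI 43.3% > 43% → does not qualify.
Option B: score 813 ≥ 680; DTI 43.3% ≤ 45%; LTV 74% ≤ 97%; employment 74 ≥ 12 mo → qualifies.
Option C: score 813 ≥ 660; DTI 43.3% ≤ 45%; LTV 74% ≤ 100% → qualifies.
Qualifying: Option B, Option C. Lowest rate is 5.21% → Option B.

Option B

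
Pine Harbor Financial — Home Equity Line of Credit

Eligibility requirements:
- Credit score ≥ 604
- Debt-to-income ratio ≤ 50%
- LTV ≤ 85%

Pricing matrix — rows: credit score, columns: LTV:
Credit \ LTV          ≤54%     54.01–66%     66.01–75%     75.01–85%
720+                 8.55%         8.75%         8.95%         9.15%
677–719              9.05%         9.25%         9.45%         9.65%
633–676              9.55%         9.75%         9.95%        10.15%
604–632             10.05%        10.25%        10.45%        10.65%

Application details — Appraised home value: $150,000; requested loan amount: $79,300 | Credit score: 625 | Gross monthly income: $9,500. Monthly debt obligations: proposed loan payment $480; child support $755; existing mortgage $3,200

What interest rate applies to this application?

Credit score 625 ≥ 604; Total monthly debts = (480 + 755 + 3,200) = 4,435. DTI = 4,435/9,500 = 46.7% ≤ 50%
LTV = 79,300/150,000 = 52.9% ≤ 85%
Row: 625 falls in 604–632. Column: 52.9% falls in ≤54%. Rate = 10.05%.

10.05%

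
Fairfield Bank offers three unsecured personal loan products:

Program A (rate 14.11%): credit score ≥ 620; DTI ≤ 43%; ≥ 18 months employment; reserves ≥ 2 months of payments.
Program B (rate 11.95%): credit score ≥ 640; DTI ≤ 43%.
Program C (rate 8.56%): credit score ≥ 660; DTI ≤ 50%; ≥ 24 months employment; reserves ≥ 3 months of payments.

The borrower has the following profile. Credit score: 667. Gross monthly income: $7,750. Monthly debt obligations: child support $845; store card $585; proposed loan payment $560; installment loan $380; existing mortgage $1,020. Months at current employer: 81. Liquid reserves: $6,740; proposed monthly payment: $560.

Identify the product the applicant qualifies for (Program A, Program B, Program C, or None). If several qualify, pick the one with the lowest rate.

Program C

Total debts = (845 + 585 + 560 + 380 + 1,020) = 3,390; DTI = 3,390/7,750 = 43.7%.
Reserves = 6,740/560 = 12.0 months.
Program A: score 667 ≥ 620; DTI 43.7% > 43%; employment 81 ≥ 18 mo; reserves 12.0 ≥ 2 mo → does not qualify.
Program B: score 667 ≥ 640; DTI 43.7% > 43% → does not qualify.
Program C: score 667 ≥ 660; DTI 43.7% ≤ 50%; employment 81 ≥ 24 mo; reserves 12.0 ≥ 3 mo → qualifies.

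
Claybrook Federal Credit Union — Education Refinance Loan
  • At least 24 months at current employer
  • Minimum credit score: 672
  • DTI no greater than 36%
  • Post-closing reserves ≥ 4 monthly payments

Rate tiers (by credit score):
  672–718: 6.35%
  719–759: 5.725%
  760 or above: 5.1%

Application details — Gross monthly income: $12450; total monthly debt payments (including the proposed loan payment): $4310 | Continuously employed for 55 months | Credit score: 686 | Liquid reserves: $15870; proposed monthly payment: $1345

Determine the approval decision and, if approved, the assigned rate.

Credit score 686 ≥ 672 (meets minimum)
Employment 55 ≥ 24 months
DTI: 4,310 ÷ 12,450 = 34.6%, within the 36% cap
Reserves: 15,870 ÷ 1,345 = 11.8 months (meets 4-month minimum)
All requirements met. Score 686 falls in the 672–718 tier → 6.35%.

Approved at 6.35%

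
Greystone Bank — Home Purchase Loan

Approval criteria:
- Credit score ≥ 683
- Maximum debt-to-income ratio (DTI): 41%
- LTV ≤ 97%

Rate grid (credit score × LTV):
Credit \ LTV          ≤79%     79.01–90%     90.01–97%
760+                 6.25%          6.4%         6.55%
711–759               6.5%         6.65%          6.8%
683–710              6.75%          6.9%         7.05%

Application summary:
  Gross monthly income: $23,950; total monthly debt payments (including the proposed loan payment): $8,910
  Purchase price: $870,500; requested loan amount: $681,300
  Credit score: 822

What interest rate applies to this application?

Credit score 822 ≥ 683; Debt-to-income = 8,910/23,950 = 37.2% — meets 41% limit
LTV = 681,300/870,500 = 78.3% ≤ 97%
Credit 822 → row 760+; LTV 78.3% → column ≤79%. Grid cell → 6.25%.

6.25%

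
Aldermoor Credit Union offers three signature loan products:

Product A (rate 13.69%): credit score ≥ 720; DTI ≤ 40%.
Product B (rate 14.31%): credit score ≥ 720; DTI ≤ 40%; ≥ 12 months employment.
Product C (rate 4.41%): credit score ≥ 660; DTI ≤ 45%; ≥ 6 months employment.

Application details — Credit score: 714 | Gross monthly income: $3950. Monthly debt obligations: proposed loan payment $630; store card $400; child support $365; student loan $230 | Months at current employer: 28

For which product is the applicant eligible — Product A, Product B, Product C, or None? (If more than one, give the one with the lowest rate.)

Product C

Total debts = (630 + 400 + 365 + 230) = 1,625; DTI = 1,625/3,950 = 41.1%.
Product A: score 714 < 720; DTI 41.1% > 40% → does not qualify.
Product B: score 714 < 720; DTI 41.1% > 40%; employment 28 ≥ 12 mo → does not qualify.
Product C: score 714 ≥ 660; DTI 41.1% ≤ 45%; employment 28 ≥ 6 mo → qualifies.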